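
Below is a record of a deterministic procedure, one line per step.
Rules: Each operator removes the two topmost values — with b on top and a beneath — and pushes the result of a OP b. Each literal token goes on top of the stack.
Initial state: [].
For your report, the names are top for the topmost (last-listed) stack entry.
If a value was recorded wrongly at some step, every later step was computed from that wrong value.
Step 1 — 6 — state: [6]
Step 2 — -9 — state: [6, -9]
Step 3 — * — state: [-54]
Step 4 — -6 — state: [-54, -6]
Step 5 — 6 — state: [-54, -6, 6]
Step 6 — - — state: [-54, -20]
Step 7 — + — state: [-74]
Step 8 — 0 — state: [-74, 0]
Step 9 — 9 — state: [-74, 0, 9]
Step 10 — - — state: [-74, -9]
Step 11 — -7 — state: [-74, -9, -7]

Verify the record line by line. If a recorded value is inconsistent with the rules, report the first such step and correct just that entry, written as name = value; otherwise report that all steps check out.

Recomputing the run from the initial state:
step 1: [6]
step 2: [6, -9]
step 3: [-54]
step 4: [-54, -6]
step 5: [-54, -6, 6]
step 6: [-54, -12]
step 7: [-66]
step 8: [-66, 0]
step 9: [-66, 0, 9]
step 10: [-66, -9]
step 11: [-66, -9, -7]
The first disagreement with the record is at step 6, where the value should be top = -12.

step 6, top = -12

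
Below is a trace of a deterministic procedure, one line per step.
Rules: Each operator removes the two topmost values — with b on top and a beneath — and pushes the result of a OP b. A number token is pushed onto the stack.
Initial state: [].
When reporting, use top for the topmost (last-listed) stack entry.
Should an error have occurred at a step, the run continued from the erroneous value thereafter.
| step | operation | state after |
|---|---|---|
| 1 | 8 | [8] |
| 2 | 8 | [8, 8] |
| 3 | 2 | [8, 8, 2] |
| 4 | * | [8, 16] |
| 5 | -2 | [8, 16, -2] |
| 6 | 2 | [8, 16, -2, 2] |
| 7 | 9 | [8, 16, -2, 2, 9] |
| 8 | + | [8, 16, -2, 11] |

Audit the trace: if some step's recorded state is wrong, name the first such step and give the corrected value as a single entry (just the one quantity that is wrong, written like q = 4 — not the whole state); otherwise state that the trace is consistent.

Recomputing the run from the initial state:
step 1: [8]
step 2: [8, 8]
step 3: [8, 8, 2]
step 4: [8, 16]
step 5: [8, 16, -2]
step 6: [8, 16, -2, 2]
step 7: [8, 16, -2, 2, 9]
step 8: [8, 16, -2, 11]
This matches the trace at every step.

no error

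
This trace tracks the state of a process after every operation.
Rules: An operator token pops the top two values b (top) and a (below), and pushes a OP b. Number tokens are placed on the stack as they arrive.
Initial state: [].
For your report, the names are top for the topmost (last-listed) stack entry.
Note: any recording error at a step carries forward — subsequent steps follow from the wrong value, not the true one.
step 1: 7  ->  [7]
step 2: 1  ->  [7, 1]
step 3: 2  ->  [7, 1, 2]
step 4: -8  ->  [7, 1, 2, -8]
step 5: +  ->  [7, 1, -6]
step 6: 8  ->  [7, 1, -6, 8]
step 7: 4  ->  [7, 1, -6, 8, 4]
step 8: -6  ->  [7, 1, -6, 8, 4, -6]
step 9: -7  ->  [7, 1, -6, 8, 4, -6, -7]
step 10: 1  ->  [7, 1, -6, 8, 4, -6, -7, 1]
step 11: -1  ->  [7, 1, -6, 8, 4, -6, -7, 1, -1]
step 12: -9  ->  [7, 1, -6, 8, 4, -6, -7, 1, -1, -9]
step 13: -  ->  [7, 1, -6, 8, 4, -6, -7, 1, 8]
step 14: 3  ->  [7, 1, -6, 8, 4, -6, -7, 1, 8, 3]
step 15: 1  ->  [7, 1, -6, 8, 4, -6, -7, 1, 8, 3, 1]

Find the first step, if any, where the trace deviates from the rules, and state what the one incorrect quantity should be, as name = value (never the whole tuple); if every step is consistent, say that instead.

no error

step 1: push 7: top = 7 -> confirmed correct
step 2: push 1: top = 1 -> matches
step 3: push 2: top = 2 -> no discrepancy
step 4: push -8: top = -8 -> exactly as logged
step 5: 2 + -8 = -6 -> checks out
step 6: push 8: top = 8 -> same as recorded
step 7: push 4: top = 4 -> verified
step 8: push -6: top = -6 -> no discrepancy
step 9: push -7: top = -7 -> checks out
step 10: push 1: top = 1 -> matches
step 11: push -1: top = -1 -> in agreement
step 12: push -9: top = -9 -> agrees with the trace
step 13: -1 - -9 = 8 -> confirmed correct
step 14: push 3: top = 3 -> in agreement
step 15: push 1: top = 1 -> no discrepancy
The recomputation confirms every line.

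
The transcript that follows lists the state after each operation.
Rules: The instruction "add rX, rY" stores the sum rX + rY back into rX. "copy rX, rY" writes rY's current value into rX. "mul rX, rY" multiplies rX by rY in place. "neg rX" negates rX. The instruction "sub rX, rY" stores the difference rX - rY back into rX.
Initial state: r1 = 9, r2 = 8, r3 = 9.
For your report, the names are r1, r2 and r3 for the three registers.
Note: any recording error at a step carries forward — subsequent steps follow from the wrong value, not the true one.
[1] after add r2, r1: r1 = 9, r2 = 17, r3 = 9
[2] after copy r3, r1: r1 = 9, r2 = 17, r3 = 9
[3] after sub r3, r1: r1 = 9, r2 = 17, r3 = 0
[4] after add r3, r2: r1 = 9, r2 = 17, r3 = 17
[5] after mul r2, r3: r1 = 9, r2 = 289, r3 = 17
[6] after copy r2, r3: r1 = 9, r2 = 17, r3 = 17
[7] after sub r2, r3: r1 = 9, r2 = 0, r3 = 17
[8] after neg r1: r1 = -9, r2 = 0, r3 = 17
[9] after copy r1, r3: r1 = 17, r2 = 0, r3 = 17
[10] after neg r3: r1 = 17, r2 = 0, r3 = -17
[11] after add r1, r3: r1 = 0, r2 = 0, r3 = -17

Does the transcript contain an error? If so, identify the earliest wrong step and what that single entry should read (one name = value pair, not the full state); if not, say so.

Step 1: r2 = 8 + 9 = 17 — agrees with the transcript.
Step 2: r3 = 9 — consistent with the transcript.
Step 3: r3 = 9 - 9 = 0 — same as recorded.
Step 4: r3 = 0 + 17 = 17 — consistent with the transcript.
Step 5: r2 = 17 * 17 = 289 — agrees with the transcript.
Step 6: r2 = 17 — exactly as logged.
Step 7: r2 = 17 - 17 = 0 — in agreement.
Step 8: r1 = -(9) = -9 — confirmed correct.
Step 9: r1 = 17 — same as recorded.
Step 10: r3 = -(17) = -17 — no discrepancy.
Step 11: r1 = 17 + -17 = 0 — checks out.
The whole run recomputes cleanly — no discrepancies.

no error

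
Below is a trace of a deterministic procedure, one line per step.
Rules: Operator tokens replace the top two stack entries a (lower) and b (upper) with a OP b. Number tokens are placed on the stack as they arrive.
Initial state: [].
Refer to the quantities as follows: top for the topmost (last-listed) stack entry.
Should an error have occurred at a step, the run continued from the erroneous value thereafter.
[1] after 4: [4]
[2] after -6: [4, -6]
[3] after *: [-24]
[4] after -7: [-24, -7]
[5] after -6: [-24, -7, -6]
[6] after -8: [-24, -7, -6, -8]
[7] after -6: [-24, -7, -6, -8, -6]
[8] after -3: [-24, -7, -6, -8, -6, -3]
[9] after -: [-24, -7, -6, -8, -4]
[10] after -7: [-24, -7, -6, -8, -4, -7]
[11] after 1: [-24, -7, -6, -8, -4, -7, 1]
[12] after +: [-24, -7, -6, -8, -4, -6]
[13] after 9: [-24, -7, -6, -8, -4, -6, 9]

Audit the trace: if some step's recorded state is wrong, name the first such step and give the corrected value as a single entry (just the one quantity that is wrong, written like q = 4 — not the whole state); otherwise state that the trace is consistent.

step 9, top = -3

1. push 4: top = 4 (same as recorded)
2. push -6: top = -6 (matches)
3. 4 * -6 = -24 (confirmed correct)
4. push -7: top = -7 (consistent with the trace)
5. push -6: top = -6 (matches)
6. push -8: top = -8 (agrees with the trace)
7. push -6: top = -6 (confirmed correct)
8. push -3: top = -3 (verified)
9. -6 - -3 = -3 (not what was recorded)
That makes step 9 the first incorrect line — top = -3 is what it should show.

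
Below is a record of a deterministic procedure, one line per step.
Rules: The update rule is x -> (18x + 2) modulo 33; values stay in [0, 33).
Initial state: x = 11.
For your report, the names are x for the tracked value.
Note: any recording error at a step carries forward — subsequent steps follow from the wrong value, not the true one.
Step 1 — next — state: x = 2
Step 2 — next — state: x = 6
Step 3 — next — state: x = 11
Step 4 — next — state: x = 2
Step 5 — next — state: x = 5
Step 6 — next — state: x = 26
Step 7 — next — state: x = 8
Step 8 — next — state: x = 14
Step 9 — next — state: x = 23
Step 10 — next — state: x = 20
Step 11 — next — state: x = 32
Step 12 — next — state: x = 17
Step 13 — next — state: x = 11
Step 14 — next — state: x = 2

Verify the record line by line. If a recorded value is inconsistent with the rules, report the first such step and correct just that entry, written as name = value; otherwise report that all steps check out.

step 1: x = (18*11 + 2) mod 33 = 2 -> verified
step 2: x = (18*2 + 2) mod 33 = 5 -> not what was recorded
The earliest wrong entry is at step 2: it should read x = 5.

step 2, x = 5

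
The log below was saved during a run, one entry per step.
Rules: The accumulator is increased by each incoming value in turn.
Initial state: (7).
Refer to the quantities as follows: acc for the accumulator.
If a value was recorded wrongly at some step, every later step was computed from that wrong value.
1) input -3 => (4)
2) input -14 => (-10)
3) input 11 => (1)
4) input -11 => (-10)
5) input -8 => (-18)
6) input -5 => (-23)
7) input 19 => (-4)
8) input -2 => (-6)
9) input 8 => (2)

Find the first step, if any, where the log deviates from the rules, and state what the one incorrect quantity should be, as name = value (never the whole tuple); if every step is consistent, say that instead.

step 1: acc = 7 + -3 = 4 -> verified
step 2: acc = 4 + -14 = -10 -> same as recorded
step 3: acc = -10 + 11 = 1 -> same as recorded
step 4: acc = 1 + -11 = -10 -> consistent with the log
step 5: acc = -10 + -8 = -18 -> no discrepancy
step 6: acc = -18 + -5 = -23 -> verified
step 7: acc = -23 + 19 = -4 -> in agreement
step 8: acc = -4 + -2 = -6 -> in agreement
step 9: acc = -6 + 8 = 2 -> no discrepancy
Every step is consistent.

no error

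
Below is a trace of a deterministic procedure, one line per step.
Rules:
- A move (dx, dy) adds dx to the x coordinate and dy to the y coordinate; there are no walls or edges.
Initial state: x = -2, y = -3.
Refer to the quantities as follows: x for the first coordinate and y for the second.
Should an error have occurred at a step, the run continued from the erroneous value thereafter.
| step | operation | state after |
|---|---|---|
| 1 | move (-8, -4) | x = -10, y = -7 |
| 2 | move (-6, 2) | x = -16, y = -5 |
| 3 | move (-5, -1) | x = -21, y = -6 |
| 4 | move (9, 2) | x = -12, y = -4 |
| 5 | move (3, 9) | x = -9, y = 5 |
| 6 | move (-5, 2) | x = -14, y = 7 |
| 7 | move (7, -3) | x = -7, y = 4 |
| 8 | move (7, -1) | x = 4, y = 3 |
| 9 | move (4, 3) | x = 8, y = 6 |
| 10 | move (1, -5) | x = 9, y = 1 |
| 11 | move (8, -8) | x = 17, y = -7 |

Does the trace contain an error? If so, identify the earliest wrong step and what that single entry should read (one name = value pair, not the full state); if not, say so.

Recomputing the run from the initial state:
step 1: x = -10, y = -7
step 2: x = -16, y = -5
step 3: x = -21, y = -6
step 4: x = -12, y = -4
step 5: x = -9, y = 5
step 6: x = -14, y = 7
step 7: x = -7, y = 4
step 8: x = 0, y = 3
step 9: x = 4, y = 6
step 10: x = 5, y = 1
step 11: x = 13, y = -7
The first disagreement with the trace is at step 8, where the value should be x = 0.

step 8, x = 0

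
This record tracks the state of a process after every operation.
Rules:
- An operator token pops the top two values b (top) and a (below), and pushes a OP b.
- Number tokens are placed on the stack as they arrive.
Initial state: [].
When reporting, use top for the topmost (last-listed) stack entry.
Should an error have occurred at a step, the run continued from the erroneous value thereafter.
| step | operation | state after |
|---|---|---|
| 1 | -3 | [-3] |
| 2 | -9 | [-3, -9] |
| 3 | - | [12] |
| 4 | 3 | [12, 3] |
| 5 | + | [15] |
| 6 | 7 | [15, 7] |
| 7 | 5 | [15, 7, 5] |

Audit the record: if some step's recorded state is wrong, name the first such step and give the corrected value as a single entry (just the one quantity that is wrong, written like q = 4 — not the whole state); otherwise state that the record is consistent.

step 3, top = 6

Recomputing the run from the initial state:
step 1: [-3]
step 2: [-3, -9]
step 3: [6]
step 4: [6, 3]
step 5: [9]
step 6: [9, 7]
step 7: [9, 7, 5]
The first disagreement with the record is at step 3, where the value should be top = 6.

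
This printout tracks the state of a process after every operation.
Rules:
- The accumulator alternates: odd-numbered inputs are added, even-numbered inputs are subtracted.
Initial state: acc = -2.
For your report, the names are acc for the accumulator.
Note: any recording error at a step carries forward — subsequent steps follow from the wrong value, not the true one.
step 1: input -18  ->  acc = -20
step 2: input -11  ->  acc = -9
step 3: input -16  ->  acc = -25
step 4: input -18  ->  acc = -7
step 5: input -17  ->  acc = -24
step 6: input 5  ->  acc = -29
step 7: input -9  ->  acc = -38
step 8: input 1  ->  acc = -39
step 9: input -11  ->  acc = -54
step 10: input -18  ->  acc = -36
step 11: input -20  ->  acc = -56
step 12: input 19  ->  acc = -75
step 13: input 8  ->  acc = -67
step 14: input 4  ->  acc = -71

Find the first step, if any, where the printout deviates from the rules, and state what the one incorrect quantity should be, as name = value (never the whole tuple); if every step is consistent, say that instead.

Recomputing the run from the initial state:
step 1: acc = -20
step 2: acc = -9
step 3: acc = -25
step 4: acc = -7
step 5: acc = -24
step 6: acc = -29
step 7: acc = -38
step 8: acc = -39
step 9: acc = -50
step 10: acc = -32
step 11: acc = -52
step 12: acc = -71
step 13: acc = -63
step 14: acc = -67
The first disagreement with the printout is at step 9, where the value should be acc = -50.

step 9, acc = -50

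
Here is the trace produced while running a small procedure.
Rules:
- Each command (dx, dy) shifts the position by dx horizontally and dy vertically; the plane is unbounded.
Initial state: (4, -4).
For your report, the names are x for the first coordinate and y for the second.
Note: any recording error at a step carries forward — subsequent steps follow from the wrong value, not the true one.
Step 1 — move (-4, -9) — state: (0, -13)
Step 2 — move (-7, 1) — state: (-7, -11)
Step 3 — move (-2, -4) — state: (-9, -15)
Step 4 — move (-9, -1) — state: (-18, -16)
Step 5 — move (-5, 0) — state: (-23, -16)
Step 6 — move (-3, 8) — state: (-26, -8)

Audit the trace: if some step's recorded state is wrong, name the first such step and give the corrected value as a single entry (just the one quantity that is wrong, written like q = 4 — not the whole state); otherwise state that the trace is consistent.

Recomputing the run from the initial state:
step 1: x = 0, y = -13
step 2: x = -7, y = -12
step 3: x = -9, y = -16
step 4: x = -18, y = -17
step 5: x = -23, y = -17
step 6: x = -26, y = -9
The first disagreement with the trace is at step 2, where the value should be y = -12.

step 2, y = -12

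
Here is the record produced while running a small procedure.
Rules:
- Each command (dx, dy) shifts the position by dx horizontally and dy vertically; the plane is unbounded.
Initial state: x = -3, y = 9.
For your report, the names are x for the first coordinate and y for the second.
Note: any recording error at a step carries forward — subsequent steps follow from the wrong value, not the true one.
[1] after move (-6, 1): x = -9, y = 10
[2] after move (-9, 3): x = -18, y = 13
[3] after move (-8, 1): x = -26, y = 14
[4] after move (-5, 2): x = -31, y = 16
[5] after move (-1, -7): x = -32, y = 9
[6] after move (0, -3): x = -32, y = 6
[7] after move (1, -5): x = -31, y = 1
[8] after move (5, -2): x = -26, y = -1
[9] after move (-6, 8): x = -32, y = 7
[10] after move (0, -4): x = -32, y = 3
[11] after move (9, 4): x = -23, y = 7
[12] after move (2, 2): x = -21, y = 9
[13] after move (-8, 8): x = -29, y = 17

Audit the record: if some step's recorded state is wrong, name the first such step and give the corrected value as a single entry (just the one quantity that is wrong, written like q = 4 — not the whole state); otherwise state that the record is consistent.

no error

step 1: x = -3 + (-6) = -9, y = 9 + (1) = 10 -> same as recorded
step 2: x = -9 + (-9) = -18, y = 10 + (3) = 13 -> confirmed correct
step 3: x = -18 + (-8) = -26, y = 13 + (1) = 14 -> matches
step 4: x = -26 + (-5) = -31, y = 14 + (2) = 16 -> no discrepancy
step 5: x = -31 + (-1) = -32, y = 16 + (-7) = 9 -> same as recorded
step 6: x = -32 + (0) = -32, y = 9 + (-3) = 6 -> confirmed correct
step 7: x = -32 + (1) = -31, y = 6 + (-5) = 1 -> same as recorded
step 8: x = -31 + (5) = -26, y = 1 + (-2) = -1 -> matches
step 9: x = -26 + (-6) = -32, y = -1 + (8) = 7 -> verified
step 10: x = -32 + (0) = -32, y = 7 + (-4) = 3 -> same as recorded
step 11: x = -32 + (9) = -23, y = 3 + (4) = 7 -> agrees with the record
step 12: x = -23 + (2) = -21, y = 7 + (2) = 9 -> in agreement
step 13: x = -21 + (-8) = -29, y = 9 + (8) = 17 -> consistent with the record
All entries verified; no error found.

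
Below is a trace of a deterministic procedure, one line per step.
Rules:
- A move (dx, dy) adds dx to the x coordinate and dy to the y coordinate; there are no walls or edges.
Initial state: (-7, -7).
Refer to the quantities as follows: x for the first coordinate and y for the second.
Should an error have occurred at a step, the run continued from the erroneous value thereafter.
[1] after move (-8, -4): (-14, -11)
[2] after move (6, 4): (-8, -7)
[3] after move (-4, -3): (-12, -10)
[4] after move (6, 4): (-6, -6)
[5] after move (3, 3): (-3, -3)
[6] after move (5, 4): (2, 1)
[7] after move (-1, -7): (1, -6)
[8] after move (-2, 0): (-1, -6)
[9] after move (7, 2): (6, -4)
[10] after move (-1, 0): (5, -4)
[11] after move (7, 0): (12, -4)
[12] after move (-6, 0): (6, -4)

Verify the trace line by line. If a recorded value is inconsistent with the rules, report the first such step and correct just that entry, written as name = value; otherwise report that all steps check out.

Step 1: x = -7 + (-8) = -15, y = -7 + (-4) = -11 — this is not what the trace shows.
So the first discrepancy is step 1, where the right value is x = -15.

step 1, x = -15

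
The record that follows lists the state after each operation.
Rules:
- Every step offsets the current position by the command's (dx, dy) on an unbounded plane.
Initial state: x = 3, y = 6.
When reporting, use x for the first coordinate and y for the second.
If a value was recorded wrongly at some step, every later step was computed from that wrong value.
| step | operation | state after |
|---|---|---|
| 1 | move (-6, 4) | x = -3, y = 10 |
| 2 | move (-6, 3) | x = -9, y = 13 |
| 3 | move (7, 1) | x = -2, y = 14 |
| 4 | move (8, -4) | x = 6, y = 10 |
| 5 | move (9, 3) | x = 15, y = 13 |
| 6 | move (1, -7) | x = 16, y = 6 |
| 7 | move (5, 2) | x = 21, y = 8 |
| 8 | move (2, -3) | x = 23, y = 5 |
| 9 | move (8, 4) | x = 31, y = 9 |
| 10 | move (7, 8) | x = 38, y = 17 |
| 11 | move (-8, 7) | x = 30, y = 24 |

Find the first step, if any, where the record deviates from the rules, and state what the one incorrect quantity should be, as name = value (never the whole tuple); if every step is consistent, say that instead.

no error

Recomputing the run from the initial state:
step 1: x = -3, y = 10
step 2: x = -9, y = 13
step 3: x = -2, y = 14
step 4: x = 6, y = 10
step 5: x = 15, y = 13
step 6: x = 16, y = 6
step 7: x = 21, y = 8
step 8: x = 23, y = 5
step 9: x = 31, y = 9
step 10: x = 38, y = 17
step 11: x = 30, y = 24
This matches the record at every step.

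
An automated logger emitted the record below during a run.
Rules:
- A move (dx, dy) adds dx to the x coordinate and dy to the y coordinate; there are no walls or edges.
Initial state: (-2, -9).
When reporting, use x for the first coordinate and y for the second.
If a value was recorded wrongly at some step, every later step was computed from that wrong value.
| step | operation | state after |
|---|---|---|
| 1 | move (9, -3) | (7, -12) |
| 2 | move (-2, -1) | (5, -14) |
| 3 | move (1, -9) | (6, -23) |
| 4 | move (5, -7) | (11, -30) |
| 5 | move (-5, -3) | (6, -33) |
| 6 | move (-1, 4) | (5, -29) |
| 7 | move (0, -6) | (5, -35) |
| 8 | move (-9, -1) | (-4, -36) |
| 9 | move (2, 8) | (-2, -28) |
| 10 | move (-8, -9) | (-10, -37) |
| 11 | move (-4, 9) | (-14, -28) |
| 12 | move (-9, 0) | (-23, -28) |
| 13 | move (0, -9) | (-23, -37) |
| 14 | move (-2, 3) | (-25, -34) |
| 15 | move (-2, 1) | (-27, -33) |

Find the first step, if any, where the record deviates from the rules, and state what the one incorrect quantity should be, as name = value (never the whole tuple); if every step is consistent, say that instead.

1. x = -2 + (9) = 7, y = -9 + (-3) = -12 (matches)
2. x = 7 + (-2) = 5, y = -12 + (-1) = -13 (the recorded entry deviates here)
Conclusion: step 2 carries the first error; the entry should be y = -13.

step 2, y = -13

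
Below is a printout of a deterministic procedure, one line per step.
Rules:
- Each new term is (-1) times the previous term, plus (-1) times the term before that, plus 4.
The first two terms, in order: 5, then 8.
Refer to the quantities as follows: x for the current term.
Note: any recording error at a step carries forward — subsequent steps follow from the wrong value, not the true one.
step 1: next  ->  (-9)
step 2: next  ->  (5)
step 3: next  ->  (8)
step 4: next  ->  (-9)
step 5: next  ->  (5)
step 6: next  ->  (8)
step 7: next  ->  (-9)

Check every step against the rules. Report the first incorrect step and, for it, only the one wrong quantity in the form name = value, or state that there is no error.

Recomputing the run from the initial state:
step 1: x = -9
step 2: x = 5
step 3: x = 8
step 4: x = -9
step 5: x = 5
step 6: x = 8
step 7: x = -9
This matches the printout at every step.

no error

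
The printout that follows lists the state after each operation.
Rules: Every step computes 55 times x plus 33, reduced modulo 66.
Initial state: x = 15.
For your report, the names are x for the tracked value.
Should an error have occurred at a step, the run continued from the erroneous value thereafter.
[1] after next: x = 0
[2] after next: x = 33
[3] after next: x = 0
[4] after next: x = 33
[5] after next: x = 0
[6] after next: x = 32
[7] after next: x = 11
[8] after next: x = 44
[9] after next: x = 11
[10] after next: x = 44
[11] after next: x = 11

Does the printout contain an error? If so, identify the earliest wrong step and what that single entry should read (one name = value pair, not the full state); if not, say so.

step 6, x = 33

step 1: x = (55*15 + 33) mod 66 = 0 -> checks out
step 2: x = (55*0 + 33) mod 66 = 33 -> checks out
step 3: x = (55*33 + 33) mod 66 = 0 -> matches
step 4: x = (55*0 + 33) mod 66 = 33 -> consistent with the printout
step 5: x = (55*33 + 33) mod 66 = 0 -> in agreement
step 6: x = (55*0 + 33) mod 66 = 33 -> the printout has a different value
That makes step 6 the first incorrect line — x = 33 is what it should show.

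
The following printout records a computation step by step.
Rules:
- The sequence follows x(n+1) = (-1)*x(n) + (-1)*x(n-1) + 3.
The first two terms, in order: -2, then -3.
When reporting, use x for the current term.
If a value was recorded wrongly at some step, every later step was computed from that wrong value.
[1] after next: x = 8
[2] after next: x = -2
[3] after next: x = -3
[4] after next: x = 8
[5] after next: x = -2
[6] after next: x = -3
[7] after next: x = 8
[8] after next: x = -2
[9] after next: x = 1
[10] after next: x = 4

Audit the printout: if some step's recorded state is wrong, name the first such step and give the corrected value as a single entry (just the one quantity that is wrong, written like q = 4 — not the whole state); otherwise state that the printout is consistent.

1. x = -1*(-3) + (-1)*(-2) + (3) = 8 (no discrepancy)
2. x = -1*(8) + (-1)*(-3) + (3) = -2 (verified)
3. x = -1*(-2) + (-1)*(8) + (3) = -3 (same as recorded)
4. x = -1*(-3) + (-1)*(-2) + (3) = 8 (verified)
5. x = -1*(8) + (-1)*(-3) + (3) = -2 (in agreement)
6. x = -1*(-2) + (-1)*(8) + (3) = -3 (in agreement)
7. x = -1*(-3) + (-1)*(-2) + (3) = 8 (confirmed correct)
8. x = -1*(8) + (-1)*(-3) + (3) = -2 (verified)
9. x = -1*(-2) + (-1)*(8) + (3) = -3 (the recorded entry deviates here)
First incorrect step: 9; the correct value is x = -3.

step 9, x = -3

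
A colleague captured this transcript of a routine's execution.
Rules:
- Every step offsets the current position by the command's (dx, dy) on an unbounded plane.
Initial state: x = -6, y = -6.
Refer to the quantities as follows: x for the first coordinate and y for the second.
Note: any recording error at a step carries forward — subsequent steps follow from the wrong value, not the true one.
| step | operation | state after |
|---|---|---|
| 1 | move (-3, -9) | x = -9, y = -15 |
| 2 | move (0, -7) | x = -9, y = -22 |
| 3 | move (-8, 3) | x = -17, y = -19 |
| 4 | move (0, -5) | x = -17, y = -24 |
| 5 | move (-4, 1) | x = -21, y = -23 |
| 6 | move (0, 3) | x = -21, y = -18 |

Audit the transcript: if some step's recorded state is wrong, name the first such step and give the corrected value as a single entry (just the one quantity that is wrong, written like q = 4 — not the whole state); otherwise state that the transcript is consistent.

1. x = -6 + (-3) = -9, y = -6 + (-9) = -15 (consistent with the transcript)
2. x = -9 + (0) = -9, y = -15 + (-7) = -22 (consistent with the transcript)
3. x = -9 + (-8) = -17, y = -22 + (3) = -19 (no discrepancy)
4. x = -17 + (0) = -17, y = -19 + (-5) = -24 (in agreement)
5. x = -17 + (-4) = -21, y = -24 + (1) = -23 (confirmed correct)
6. x = -21 + (0) = -21, y = -23 + (3) = -20 (the entry is off here)
First deviation found at step 6; the corrected entry is y = -20.

step 6, y = -20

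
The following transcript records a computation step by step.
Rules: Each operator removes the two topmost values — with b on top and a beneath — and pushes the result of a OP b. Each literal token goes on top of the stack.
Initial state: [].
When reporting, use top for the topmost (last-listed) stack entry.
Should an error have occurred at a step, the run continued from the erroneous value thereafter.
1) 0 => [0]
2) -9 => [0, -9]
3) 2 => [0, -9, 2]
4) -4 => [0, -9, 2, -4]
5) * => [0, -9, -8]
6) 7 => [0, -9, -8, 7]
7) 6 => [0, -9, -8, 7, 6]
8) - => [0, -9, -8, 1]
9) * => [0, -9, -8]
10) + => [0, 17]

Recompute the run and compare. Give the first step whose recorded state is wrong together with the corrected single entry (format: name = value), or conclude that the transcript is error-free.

Recomputing the run from the initial state:
step 1: [0]
step 2: [0, -9]
step 3: [0, -9, 2]
step 4: [0, -9, 2, -4]
step 5: [0, -9, -8]
step 6: [0, -9, -8, 7]
step 7: [0, -9, -8, 7, 6]
step 8: [0, -9, -8, 1]
step 9: [0, -9, -8]
step 10: [0, -17]
The first disagreement with the transcript is at step 10, where the value should be top = -17.

step 10, top = -17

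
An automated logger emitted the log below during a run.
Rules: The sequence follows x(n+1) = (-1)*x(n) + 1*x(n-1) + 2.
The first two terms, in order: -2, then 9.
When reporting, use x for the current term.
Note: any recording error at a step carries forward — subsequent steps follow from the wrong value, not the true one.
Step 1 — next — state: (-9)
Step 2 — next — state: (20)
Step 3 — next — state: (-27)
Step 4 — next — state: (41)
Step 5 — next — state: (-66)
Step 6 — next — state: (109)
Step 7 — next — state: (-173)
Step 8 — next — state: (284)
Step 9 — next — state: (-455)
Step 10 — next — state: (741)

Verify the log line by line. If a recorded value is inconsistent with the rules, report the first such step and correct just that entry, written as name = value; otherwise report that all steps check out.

step 4, x = 49

Recomputing the run from the initial state:
step 1: x = -9
step 2: x = 20
step 3: x = -27
step 4: x = 49
step 5: x = -74
step 6: x = 125
step 7: x = -197
step 8: x = 324
step 9: x = -519
step 10: x = 845
The first disagreement with the log is at step 4, where the value should be x = 49.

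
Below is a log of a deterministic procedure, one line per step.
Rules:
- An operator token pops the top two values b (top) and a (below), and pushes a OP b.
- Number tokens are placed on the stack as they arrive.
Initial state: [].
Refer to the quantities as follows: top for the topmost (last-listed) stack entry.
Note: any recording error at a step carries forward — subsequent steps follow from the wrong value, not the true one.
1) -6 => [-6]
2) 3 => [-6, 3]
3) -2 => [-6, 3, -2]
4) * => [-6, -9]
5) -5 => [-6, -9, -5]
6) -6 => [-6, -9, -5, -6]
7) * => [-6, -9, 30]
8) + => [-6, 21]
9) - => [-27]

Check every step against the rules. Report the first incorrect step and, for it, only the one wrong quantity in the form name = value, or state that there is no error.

Recomputing the run from the initial state:
step 1: [-6]
step 2: [-6, 3]
step 3: [-6, 3, -2]
step 4: [-6, -6]
step 5: [-6, -6, -5]
step 6: [-6, -6, -5, -6]
step 7: [-6, -6, 30]
step 8: [-6, 24]
step 9: [-30]
The first disagreement with the log is at step 4, where the value should be top = -6.

step 4, top = -6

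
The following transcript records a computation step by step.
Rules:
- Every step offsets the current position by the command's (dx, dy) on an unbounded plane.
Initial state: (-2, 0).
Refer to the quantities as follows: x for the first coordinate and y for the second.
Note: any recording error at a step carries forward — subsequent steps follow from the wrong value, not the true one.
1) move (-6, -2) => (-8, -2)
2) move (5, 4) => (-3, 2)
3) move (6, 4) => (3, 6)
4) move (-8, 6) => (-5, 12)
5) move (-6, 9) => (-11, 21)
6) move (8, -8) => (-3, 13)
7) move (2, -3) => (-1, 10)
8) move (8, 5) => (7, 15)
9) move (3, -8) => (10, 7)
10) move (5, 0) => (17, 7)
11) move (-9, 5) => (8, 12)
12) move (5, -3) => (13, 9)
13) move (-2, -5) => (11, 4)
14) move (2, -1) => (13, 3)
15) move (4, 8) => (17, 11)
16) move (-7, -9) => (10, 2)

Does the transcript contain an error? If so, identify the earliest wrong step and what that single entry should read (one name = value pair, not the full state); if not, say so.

step 1: x = -2 + (-6) = -8, y = 0 + (-2) = -2 -> verified
step 2: x = -8 + (5) = -3, y = -2 + (4) = 2 -> verified
step 3: x = -3 + (6) = 3, y = 2 + (4) = 6 -> no discrepancy
step 4: x = 3 + (-8) = -5, y = 6 + (6) = 12 -> matches
step 5: x = -5 + (-6) = -11, y = 12 + (9) = 21 -> verified
step 6: x = -11 + (8) = -3, y = 21 + (-8) = 13 -> verified
step 7: x = -3 + (2) = -1, y = 13 + (-3) = 10 -> matches
step 8: x = -1 + (8) = 7, y = 10 + (5) = 15 -> same as recorded
step 9: x = 7 + (3) = 10, y = 15 + (-8) = 7 -> in agreement
step 10: x = 10 + (5) = 15, y = 7 + (0) = 7 -> first mismatch against the transcript
Conclusion: step 10 carries the first error; the entry should be x = 15.

step 10, x = 15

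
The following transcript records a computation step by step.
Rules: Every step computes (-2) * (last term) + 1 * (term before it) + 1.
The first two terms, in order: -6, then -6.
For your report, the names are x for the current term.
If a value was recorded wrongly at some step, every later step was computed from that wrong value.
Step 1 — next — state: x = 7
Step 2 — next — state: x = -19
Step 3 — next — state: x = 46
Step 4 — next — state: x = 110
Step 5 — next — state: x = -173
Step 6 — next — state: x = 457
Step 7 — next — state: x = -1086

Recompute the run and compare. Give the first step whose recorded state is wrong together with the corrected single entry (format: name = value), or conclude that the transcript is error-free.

step 4, x = -110

Step 1: x = -2*(-6) + (1)*(-6) + (1) = 7 — verified.
Step 2: x = -2*(7) + (1)*(-6) + (1) = -19 — agrees with the transcript.
Step 3: x = -2*(-19) + (1)*(7) + (1) = 46 — checks out.
Step 4: x = -2*(46) + (1)*(-19) + (1) = -110 — not what was recorded.
Conclusion: step 4 carries the first error; the entry should be x = -110.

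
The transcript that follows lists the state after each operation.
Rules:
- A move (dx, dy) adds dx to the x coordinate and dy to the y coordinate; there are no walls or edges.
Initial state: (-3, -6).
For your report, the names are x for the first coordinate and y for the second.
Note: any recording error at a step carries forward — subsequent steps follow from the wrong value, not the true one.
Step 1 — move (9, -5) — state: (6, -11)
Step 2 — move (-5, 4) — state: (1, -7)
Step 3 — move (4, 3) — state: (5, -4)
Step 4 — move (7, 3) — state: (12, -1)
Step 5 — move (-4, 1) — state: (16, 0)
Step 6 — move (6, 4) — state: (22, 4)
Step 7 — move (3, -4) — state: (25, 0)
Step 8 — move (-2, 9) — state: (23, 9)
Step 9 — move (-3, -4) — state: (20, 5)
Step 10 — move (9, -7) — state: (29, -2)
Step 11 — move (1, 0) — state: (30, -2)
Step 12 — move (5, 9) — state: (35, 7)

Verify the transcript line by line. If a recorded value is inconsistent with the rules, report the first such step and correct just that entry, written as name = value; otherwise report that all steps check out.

step 5, x = 8

step 1: x = -3 + (9) = 6, y = -6 + (-5) = -11 -> no discrepancy
step 2: x = 6 + (-5) = 1, y = -11 + (4) = -7 -> consistent with the transcript
step 3: x = 1 + (4) = 5, y = -7 + (3) = -4 -> verified
step 4: x = 5 + (7) = 12, y = -4 + (3) = -1 -> verified
step 5: x = 12 + (-4) = 8, y = -1 + (1) = 0 -> the transcript has a different value
The earliest wrong entry is at step 5: it should read x = 8.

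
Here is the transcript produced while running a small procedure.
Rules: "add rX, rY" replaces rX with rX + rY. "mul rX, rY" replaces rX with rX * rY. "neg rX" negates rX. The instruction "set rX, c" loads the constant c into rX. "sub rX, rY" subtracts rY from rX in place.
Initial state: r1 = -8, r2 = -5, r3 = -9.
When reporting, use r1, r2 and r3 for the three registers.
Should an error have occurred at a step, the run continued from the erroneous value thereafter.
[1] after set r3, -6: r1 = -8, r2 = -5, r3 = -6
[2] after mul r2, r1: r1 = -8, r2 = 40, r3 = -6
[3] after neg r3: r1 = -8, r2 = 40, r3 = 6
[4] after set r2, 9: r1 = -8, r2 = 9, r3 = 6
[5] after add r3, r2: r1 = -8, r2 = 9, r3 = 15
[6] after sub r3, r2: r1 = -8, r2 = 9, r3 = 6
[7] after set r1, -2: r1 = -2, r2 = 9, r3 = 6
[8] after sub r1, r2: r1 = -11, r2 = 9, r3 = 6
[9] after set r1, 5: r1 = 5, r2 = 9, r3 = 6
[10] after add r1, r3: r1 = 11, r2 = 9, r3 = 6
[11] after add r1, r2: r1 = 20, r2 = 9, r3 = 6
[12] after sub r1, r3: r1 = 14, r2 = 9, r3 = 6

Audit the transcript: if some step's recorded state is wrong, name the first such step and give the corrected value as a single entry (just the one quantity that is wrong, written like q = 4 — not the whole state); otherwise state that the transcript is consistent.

no error

Step 1: r3 = -6 — in agreement.
Step 2: r2 = -5 * -8 = 40 — agrees with the transcript.
Step 3: r3 = -(-6) = 6 — matches.
Step 4: r2 = 9 — consistent with the transcript.
Step 5: r3 = 6 + 9 = 15 — agrees with the transcript.
Step 6: r3 = 15 - 9 = 6 — no discrepancy.
Step 7: r1 = -2 — agrees with the transcript.
Step 8: r1 = -2 - 9 = -11 — matches.
Step 9: r1 = 5 — same as recorded.
Step 10: r1 = 5 + 6 = 11 — no discrepancy.
Step 11: r1 = 11 + 9 = 20 — checks out.
Step 12: r1 = 20 - 6 = 14 — consistent with the transcript.
All entries verified; no error found.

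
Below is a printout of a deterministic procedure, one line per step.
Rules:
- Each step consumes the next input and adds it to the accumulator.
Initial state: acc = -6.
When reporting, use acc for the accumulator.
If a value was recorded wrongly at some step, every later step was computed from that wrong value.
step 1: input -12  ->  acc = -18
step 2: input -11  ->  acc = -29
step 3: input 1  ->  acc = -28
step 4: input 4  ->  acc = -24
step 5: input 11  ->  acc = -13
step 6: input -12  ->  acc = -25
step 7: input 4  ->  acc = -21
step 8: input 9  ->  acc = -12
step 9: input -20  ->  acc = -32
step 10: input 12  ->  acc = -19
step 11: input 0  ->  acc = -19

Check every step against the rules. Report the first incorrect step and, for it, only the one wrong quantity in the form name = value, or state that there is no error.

Step 1: acc = -6 + -12 = -18 — checks out.
Step 2: acc = -18 + -11 = -29 — confirmed correct.
Step 3: acc = -29 + 1 = -28 — no discrepancy.
Step 4: acc = -28 + 4 = -24 — confirmed correct.
Step 5: acc = -24 + 11 = -13 — exactly as logged.
Step 6: acc = -13 + -12 = -25 — consistent with the printout.
Step 7: acc = -25 + 4 = -21 — verified.
Step 8: acc = -21 + 9 = -12 — matches.
Step 9: acc = -12 + -20 = -32 — in agreement.
Step 10: acc = -32 + 12 = -20 — the recorded entry deviates here.
So the first discrepancy is step 10, where the right value is acc = -20.

step 10, acc = -20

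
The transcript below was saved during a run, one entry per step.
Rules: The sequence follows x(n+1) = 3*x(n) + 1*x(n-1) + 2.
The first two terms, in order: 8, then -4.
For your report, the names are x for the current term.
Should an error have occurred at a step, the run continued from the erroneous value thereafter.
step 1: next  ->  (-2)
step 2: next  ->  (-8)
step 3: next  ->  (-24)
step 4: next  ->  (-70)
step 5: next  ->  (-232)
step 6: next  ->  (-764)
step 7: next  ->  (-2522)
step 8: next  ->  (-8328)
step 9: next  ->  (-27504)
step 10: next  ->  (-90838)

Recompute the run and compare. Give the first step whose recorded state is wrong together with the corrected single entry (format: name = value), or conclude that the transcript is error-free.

1. x = 3*(-4) + (1)*(8) + (2) = -2 (exactly as logged)
2. x = 3*(-2) + (1)*(-4) + (2) = -8 (no discrepancy)
3. x = 3*(-8) + (1)*(-2) + (2) = -24 (checks out)
4. x = 3*(-24) + (1)*(-8) + (2) = -78 (a discrepancy with the transcript)
First incorrect step: 4; the correct value is x = -78.

step 4, x = -78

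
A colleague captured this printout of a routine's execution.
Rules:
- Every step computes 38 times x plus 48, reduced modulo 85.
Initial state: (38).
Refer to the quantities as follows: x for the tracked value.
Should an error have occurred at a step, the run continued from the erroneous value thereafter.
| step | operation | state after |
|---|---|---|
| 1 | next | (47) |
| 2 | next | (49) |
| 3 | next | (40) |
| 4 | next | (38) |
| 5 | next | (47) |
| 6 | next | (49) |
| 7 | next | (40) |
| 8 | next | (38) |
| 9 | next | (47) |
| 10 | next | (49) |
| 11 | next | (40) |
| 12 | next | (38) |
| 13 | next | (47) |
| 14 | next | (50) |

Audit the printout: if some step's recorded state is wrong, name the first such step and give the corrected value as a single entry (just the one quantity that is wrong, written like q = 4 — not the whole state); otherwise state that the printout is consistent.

step 14, x = 49

1. x = (38*38 + 48) mod 85 = 47 (consistent with the printout)
2. x = (38*47 + 48) mod 85 = 49 (same as recorded)
3. x = (38*49 + 48) mod 85 = 40 (consistent with the printout)
4. x = (38*40 + 48) mod 85 = 38 (agrees with the printout)
5. x = (38*38 + 48) mod 85 = 47 (checks out)
6. x = (38*47 + 48) mod 85 = 49 (agrees with the printout)
7. x = (38*49 + 48) mod 85 = 40 (confirmed correct)
8. x = (38*40 + 48) mod 85 = 38 (same as recorded)
9. x = (38*38 + 48) mod 85 = 47 (exactly as logged)
10. x = (38*47 + 48) mod 85 = 49 (checks out)
11. x = (38*49 + 48) mod 85 = 40 (exactly as logged)
12. x = (38*40 + 48) mod 85 = 38 (same as recorded)
13. x = (38*38 + 48) mod 85 = 47 (consistent with the printout)
14. x = (38*47 + 48) mod 85 = 49 (the printout disagrees here)
So the first discrepancy is step 14, where the right value is x = 49.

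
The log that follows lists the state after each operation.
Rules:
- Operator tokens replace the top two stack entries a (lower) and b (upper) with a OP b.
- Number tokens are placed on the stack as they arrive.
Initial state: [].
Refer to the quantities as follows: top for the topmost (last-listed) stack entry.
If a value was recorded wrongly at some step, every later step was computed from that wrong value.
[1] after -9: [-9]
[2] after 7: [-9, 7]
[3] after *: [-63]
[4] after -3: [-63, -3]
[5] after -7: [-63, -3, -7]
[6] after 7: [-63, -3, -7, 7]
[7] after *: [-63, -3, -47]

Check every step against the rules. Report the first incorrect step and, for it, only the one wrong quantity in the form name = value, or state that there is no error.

1. push -9: top = -9 (exactly as logged)
2. push 7: top = 7 (matches)
3. -9 * 7 = -63 (matches)
4. push -3: top = -3 (no discrepancy)
5. push -7: top = -7 (verified)
6. push 7: top = 7 (in agreement)
7. -7 * 7 = -49 (the log has a different value)
That makes step 7 the first incorrect line — top = -49 is what it should show.

step 7, top = -49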